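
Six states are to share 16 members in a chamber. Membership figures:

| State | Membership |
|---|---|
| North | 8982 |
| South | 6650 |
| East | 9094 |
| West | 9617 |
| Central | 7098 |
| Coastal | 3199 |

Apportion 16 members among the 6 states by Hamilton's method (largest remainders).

Total 44640; standard divisor 44640/16 = 2790.
Standard quotas: North 3.2194, South 2.3835, East 3.2595, West 3.4470, Central 2.5441, Coastal 1.1466.
Lower quotas: North 3, South 2, East 3, West 3, Central 2, Coastal 1 (sum 14, leaving 2 seats).
Remainders in descending order: Central 0.5441, West 0.4470, South 0.3835, East 0.2595, North 0.2194, Coastal 0.1466.
The surplus seats go to Central, West.

North: 3; South: 2; East: 3; West: 4; Central: 3; Coastal: 1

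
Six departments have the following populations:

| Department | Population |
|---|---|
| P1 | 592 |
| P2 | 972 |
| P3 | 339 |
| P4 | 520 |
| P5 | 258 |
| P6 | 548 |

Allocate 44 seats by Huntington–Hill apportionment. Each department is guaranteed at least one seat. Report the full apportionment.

With divisor 74: modified quotas P1 8.000, P2 13.135, P3 4.581, P4 7.027, P5 3.486, P6 7.405.
Geometric-mean thresholds: P1 √(8·9)=8.485, P2 √(13·14)=13.491, P3 √(4·5)=4.472, P4 √(7·8)=7.483, P5 √(3·4)=3.464, P6 √(7·8)=7.483.
Each quota rounded against its threshold gives P1 8, P2 13, P3 5, P4 7, P5 4, P6 7 (total 44).

P1 8, P2 13, P3 5, P4 7, P5 4, P6 7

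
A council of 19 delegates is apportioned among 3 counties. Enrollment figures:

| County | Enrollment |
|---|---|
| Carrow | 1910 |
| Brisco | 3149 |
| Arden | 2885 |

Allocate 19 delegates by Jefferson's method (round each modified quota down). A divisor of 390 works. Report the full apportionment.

With modified divisor 390: modified quotas Carrow 4.897, Brisco 8.074, Arden 7.397.
Rounding down: Carrow 4, Brisco 8, Arden 7 (total 19).

Carrow 4, Brisco 8, Arden 7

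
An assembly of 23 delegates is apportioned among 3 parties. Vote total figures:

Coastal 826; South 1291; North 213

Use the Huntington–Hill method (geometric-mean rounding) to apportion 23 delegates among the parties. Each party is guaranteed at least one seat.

With divisor 100: modified quotas Coastal 8.260, South 12.910, North 2.130.
Geometric-mean thresholds: Coastal √(8·9)=8.485, South √(12·13)=12.490, North √(2·3)=2.449.
Each quota rounded against its threshold gives Coastal 8, South 13, North 2 (total 23).

Coastal: 8; South: 13; North: 2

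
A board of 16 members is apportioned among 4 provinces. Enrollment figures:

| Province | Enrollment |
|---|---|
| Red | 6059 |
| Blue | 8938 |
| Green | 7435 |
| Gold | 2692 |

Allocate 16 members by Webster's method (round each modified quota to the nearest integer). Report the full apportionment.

Standard divisor 25124/16 ≈ 1570.25; standard quotas: Red 3.859, Blue 5.692, Green 4.735, Gold 1.714.
Rounding to the nearest integer gives 4, 6, 5, 2 = 17 seats, so the divisor must be adjusted.
With modified divisor 1640: modified quotas Red 3.695, Blue 5.450, Green 4.534, Gold 1.641.
Rounding to the nearest integer: Red 4, Blue 5, Green 5, Gold 2 (total 16).

Red: 4, Blue: 5, Green: 5, Gold: 2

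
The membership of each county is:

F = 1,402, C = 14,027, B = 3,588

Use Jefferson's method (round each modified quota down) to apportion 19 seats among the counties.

Standard divisor 19017/19 ≈ 1000.895; standard quotas: F 1.401, C 14.014, B 3.585.
Rounding down gives 1, 14, 3 = 18 seats, so the divisor must be adjusted.
With modified divisor 920: modified quotas F 1.524, C 15.247, B 3.900.
Rounding down: F 1, C 15, B 3 (total 19).

F: 1, C: 15, B: 3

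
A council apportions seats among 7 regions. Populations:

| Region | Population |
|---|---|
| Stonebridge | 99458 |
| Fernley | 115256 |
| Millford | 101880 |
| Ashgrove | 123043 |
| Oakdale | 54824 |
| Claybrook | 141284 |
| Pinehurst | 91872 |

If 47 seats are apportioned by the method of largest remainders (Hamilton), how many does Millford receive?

Total 727617; standard divisor 727617/47 ≈ 15481.213.
Standard quotas: Stonebridge 6.4244, Fernley 7.4449, Millford 6.5809, Ashgrove 7.9479, Oakdale 3.5413, Claybrook 9.1262, Pinehurst 5.9344.
Lower quotas: Stonebridge 6, Fernley 7, Millford 6, Ashgrove 7, Oakdale 3, Claybrook 9, Pinehurst 5 (sum 43, leaving 4 seats).
Remainders in descending order: Ashgrove 0.9479, Pinehurst 0.9344, Millford 0.5809, Oakdale 0.5413, Fernley 0.4449, Stonebridge 0.4244, Claybrook 0.1262.
Largest remainders: Ashgrove, Pinehurst, Millford, Oakdale receive the extra seats.
Millford receives 7.

7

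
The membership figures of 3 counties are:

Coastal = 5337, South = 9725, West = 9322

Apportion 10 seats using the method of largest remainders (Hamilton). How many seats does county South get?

4

Standard divisor: 24384 ÷ 10 ≈ 2438.4.
Standard quotas: Coastal 2.1887, South 3.9883, West 3.8230.
Lower quotas: Coastal 2, South 3, West 3 (sum 8, leaving 2 seats).
Remainders in descending order: South 0.9883, West 0.8230, Coastal 0.1887.
The surplus seats go to South, West.
South receives 4.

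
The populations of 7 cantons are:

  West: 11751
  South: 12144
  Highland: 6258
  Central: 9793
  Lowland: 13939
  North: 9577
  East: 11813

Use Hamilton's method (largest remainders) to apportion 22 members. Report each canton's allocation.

Total 75275; standard divisor 75275/22 ≈ 3421.591.
Standard quotas: West 3.4344, South 3.5492, Highland 1.8290, Central 2.8621, Lowland 4.0738, North 2.7990, East 3.4525.
Lower quotas: West 3, South 3, Highland 1, Central 2, Lowland 4, North 2, East 3 (sum 18, leaving 4 seats).
Remainders in descending order: Central 0.8621, Highland 0.8290, North 0.7990, South 0.5492, East 0.4525, West 0.4344, Lowland 0.0738.
The surplus seats go to Central, Highland, North, South.

West=3; South=4; Highland=2; Central=3; Lowland=4; North=3; East=3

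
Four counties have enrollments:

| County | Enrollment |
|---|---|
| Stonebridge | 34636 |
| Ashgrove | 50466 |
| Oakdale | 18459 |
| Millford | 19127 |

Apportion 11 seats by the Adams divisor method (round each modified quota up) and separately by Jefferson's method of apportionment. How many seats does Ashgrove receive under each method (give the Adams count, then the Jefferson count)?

Adams: Stonebridge 3, Ashgrove 4, Oakdale 2, Millford 2.
Jefferson: Stonebridge 3, Ashgrove 5, Oakdale 1, Millford 2.
Ashgrove gets 4 under Adams and 5 under Jefferson.

4 and 5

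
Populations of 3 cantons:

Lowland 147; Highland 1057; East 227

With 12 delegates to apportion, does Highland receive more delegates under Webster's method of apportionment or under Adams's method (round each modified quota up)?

Webster

Webster: Lowland 1, Highland 9, East 2.
Adams: Lowland 2, Highland 8, East 2.
Highland gets 9 under Webster and 8 under Adams.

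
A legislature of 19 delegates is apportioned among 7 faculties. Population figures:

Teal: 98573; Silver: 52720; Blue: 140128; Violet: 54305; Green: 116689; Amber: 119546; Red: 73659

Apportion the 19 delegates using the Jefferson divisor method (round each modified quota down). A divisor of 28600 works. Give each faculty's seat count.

Teal 3, Silver 1, Blue 4, Violet 1, Green 4, Amber 4, Red 2

With modified divisor 28600: modified quotas Teal 3.447, Silver 1.843, Blue 4.900, Violet 1.899, Green 4.080, Amber 4.180, Red 2.575.
Rounding down: Teal 3, Silver 1, Blue 4, Violet 1, Green 4, Amber 4, Red 2 (total 19).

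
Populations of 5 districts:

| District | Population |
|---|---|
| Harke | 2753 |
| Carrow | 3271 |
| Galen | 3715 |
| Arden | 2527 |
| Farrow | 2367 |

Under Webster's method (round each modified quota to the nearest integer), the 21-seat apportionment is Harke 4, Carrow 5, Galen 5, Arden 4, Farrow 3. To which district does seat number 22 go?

Farrow

Priority for the next seat is population ÷ (current seats + 0.5).
Priorities: Harke 611.778, Carrow 594.727, Galen 675.455, Arden 561.556, Farrow 676.286.
Highest priority: Farrow.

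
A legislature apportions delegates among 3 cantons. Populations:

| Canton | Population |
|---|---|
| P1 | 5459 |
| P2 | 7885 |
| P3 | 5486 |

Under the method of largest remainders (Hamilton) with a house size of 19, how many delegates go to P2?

Standard divisor: 18830 ÷ 19 ≈ 991.053.
Standard quotas: P1 5.5083, P2 7.9562, P3 5.5355.
Lower quotas: P1 5, P2 7, P3 5 (sum 17, leaving 2 seats).
Remainders in descending order: P2 0.9562, P3 0.5355, P1 0.5083.
Largest remainders: P2, P3 receive the extra seats.
P2 receives 8.

8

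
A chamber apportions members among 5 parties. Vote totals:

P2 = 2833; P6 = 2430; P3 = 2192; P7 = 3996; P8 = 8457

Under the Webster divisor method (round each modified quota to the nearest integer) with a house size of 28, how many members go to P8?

12

Standard divisor 19908/28 ≈ 711; standard quotas: P2 3.985, P6 3.418, P3 3.083, P7 5.620, P8 11.895.
Rounding to the nearest integer gives P2 4, P6 3, P3 3, P7 6, P8 12 — total 28, matching the house size, so no adjustment is needed.
P8 receives 12.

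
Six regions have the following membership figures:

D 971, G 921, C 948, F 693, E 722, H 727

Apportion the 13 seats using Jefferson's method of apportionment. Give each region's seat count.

D 3, G 2, C 2, F 2, E 2, H 2

Standard divisor 4982/13 ≈ 383.231; standard quotas: D 2.534, G 2.403, C 2.474, F 1.808, E 1.884, H 1.897.
Rounding down gives 2, 2, 2, 1, 1, 1 = 9 seats, so the divisor must be adjusted.
With modified divisor 320: modified quotas D 3.034, G 2.878, C 2.962, F 2.166, E 2.256, H 2.272.
Rounding down: D 3, G 2, C 2, F 2, E 2, H 2 (total 13).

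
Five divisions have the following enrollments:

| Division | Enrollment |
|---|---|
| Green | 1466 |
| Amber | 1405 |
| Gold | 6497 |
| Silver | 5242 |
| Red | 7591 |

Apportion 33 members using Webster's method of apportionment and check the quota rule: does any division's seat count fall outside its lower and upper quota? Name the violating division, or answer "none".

Standard quotas: Green 2.179, Amber 2.088, Gold 9.657, Silver 7.792, Red 11.283.
Webster allocation: Green 2, Amber 2, Gold 10, Silver 8, Red 11.
Every allocation lies between the lower and upper quota.

none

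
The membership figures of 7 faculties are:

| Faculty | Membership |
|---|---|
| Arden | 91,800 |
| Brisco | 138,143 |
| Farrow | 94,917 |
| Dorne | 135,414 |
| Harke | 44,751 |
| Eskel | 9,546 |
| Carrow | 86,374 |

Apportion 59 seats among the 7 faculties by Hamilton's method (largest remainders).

The standard divisor is 600945/59 ≈ 10185.508.
Standard quotas: Arden 9.0128, Brisco 13.5627, Farrow 9.3188, Dorne 13.2948, Harke 4.3936, Eskel 0.9372, Carrow 8.4801.
Lower quotas: Arden 9, Brisco 13, Farrow 9, Dorne 13, Harke 4, Eskel 0, Carrow 8 (sum 56, leaving 3 seats).
Remainders in descending order: Eskel 0.9372, Brisco 0.5627, Carrow 0.4801, Harke 0.3936, Farrow 0.3188, Dorne 0.2948, Arden 0.0128.
Largest remainders: Eskel, Brisco, Carrow receive the extra seats.

Arden=9; Brisco=14; Farrow=9; Dorne=13; Harke=4; Eskel=1; Carrow=9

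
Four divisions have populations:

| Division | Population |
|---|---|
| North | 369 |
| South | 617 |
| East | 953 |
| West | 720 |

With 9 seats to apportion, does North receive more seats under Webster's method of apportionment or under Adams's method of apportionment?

Webster: North 1, South 2, East 3, West 3.
Adams: North 2, South 2, East 3, West 2.
North gets 1 under Webster and 2 under Adams.

Adams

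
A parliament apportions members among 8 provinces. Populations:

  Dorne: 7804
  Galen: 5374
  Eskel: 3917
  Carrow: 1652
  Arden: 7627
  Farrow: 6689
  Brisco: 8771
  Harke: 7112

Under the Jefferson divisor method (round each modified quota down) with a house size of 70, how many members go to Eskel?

5

Standard divisor 48946/70 ≈ 699.229; standard quotas: Dorne 11.161, Galen 7.686, Eskel 5.602, Carrow 2.363, Arden 10.908, Farrow 9.566, Brisco 12.544, Harke 10.171.
Rounding down gives 11, 7, 5, 2, 10, 9, 12, 10 = 66 seats, so the divisor must be adjusted.
With modified divisor 660: modified quotas Dorne 11.824, Galen 8.142, Eskel 5.935, Carrow 2.503, Arden 11.556, Farrow 10.135, Brisco 13.289, Harke 10.776.
Rounding down: Dorne 11, Galen 8, Eskel 5, Carrow 2, Arden 11, Farrow 10, Brisco 13, Harke 10 (total 70).
Eskel receives 5.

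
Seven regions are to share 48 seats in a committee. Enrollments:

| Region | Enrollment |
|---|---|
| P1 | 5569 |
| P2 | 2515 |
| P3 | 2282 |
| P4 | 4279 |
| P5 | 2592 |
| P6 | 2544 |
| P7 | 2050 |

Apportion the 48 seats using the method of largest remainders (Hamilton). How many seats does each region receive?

P1=12, P2=6, P3=5, P4=9, P5=6, P6=6, P7=4

Standard divisor: 21831 ÷ 48 ≈ 454.812.
Standard quotas: P1 12.2446, P2 5.5298, P3 5.0175, P4 9.4083, P5 5.6991, P6 5.5935, P7 4.5074.
Lower quotas: P1 12, P2 5, P3 5, P4 9, P5 5, P6 5, P7 4 (sum 45, leaving 3 seats).
Remainders in descending order: P5 0.6991, P6 0.5935, P2 0.5298, P7 0.5074, P4 0.4083, P1 0.2446, P3 0.0175.
Largest remainders: P5, P6, P2 receive the extra seats.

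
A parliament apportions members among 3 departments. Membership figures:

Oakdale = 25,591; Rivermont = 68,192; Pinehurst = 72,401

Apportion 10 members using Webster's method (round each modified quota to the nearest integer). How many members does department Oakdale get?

Standard divisor 166184/10 ≈ 16618.4; standard quotas: Oakdale 1.540, Rivermont 4.103, Pinehurst 4.357.
Rounding to the nearest integer gives Oakdale 2, Rivermont 4, Pinehurst 4 — total 10, matching the house size, so no adjustment is needed.
Oakdale receives 2.

2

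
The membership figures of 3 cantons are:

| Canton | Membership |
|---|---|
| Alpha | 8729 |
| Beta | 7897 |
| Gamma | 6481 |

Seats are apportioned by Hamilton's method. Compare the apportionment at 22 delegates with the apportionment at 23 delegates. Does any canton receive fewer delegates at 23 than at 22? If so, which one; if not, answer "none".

At 22 seats: Alpha 8, Beta 8, Gamma 6.
At 23 seats: Alpha 9, Beta 8, Gamma 6.
No canton's allocation decreased.

none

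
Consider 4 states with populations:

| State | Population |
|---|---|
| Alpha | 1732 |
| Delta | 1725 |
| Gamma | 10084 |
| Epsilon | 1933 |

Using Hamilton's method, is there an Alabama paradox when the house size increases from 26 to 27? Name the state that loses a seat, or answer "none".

At 26 seats: Alpha 3, Delta 3, Gamma 17, Epsilon 3.
At 27 seats: Alpha 3, Delta 3, Gamma 18, Epsilon 3.
No state's allocation decreased.

none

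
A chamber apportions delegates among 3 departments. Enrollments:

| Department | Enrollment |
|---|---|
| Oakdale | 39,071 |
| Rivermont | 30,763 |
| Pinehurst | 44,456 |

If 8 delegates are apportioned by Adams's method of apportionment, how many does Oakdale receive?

Standard divisor 114290/8 ≈ 14286.25; standard quotas: Oakdale 2.735, Rivermont 2.153, Pinehurst 3.112.
Rounding up gives 3, 3, 4 = 10 seats, so the divisor must be adjusted.
With modified divisor 17500: modified quotas Oakdale 2.233, Rivermont 1.758, Pinehurst 2.540.
Rounding up: Oakdale 3, Rivermont 2, Pinehurst 3 (total 8).
Oakdale receives 3.

3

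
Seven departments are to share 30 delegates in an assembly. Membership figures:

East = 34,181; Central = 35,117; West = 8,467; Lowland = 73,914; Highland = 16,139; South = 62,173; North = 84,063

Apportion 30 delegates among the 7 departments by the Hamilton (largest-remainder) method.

East 3, Central 3, West 1, Lowland 7, Highland 2, South 6, North 8

The standard divisor is 314054/30 ≈ 10468.467.
Standard quotas: East 3.2651, Central 3.3546, West 0.8088, Lowland 7.0606, Highland 1.5417, South 5.9391, North 8.0301.
Lower quotas: East 3, Central 3, West 0, Lowland 7, Highland 1, South 5, North 8 (sum 27, leaving 3 seats).
Remainders in descending order: South 0.9391, West 0.8088, Highland 0.5417, Central 0.3546, East 0.2651, Lowland 0.0606, North 0.0301.
The surplus seats go to South, West, Highland.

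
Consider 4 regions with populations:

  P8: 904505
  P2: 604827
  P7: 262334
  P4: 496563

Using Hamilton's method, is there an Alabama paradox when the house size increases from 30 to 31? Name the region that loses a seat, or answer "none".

At 30 seats: P8 12, P2 8, P7 3, P4 7.
At 31 seats: P8 12, P2 8, P7 4, P4 7.
No region's allocation decreased.

none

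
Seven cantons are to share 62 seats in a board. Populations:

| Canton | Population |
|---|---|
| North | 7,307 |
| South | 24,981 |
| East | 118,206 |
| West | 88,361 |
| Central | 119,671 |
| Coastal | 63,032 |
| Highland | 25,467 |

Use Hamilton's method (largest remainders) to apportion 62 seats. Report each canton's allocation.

Total 447025; standard divisor 447025/62 ≈ 7210.081.
Standard quotas: North 1.0134, South 3.4647, East 16.3945, West 12.2552, Central 16.5977, Coastal 8.7422, Highland 3.5321.
Lower quotas: North 1, South 3, East 16, West 12, Central 16, Coastal 8, Highland 3 (sum 59, leaving 3 seats).
Remainders in descending order: Coastal 0.7422, Central 0.5977, Highland 0.5321, South 0.4647, East 0.3945, West 0.2552, North 0.0134.
The surplus seats go to Coastal, Central, Highland.

North: 1, South: 3, East: 16, West: 12, Central: 17, Coastal: 9, Highland: 4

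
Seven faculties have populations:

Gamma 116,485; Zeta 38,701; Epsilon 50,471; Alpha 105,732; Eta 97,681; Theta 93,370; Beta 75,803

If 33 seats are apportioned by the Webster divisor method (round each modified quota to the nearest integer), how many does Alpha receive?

6

Standard divisor 578243/33 ≈ 17522.515; standard quotas: Gamma 6.648, Zeta 2.209, Epsilon 2.880, Alpha 6.034, Eta 5.575, Theta 5.329, Beta 4.326.
Rounding to the nearest integer gives Gamma 7, Zeta 2, Epsilon 3, Alpha 6, Eta 6, Theta 5, Beta 4 — total 33, matching the house size, so no adjustment is needed.
Alpha receives 6.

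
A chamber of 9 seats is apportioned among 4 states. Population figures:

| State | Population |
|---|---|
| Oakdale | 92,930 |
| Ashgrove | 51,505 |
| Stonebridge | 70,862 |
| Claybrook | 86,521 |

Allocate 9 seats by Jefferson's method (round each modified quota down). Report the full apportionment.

Standard divisor 301818/9 ≈ 33535.333; standard quotas: Oakdale 2.771, Ashgrove 1.536, Stonebridge 2.113, Claybrook 2.580.
Rounding down gives 2, 1, 2, 2 = 7 seats, so the divisor must be adjusted.
With modified divisor 27300: modified quotas Oakdale 3.404, Ashgrove 1.887, Stonebridge 2.596, Claybrook 3.169.
Rounding down: Oakdale 3, Ashgrove 1, Stonebridge 2, Claybrook 3 (total 9).

Oakdale 3, Ashgrove 1, Stonebridge 2, Claybrook 3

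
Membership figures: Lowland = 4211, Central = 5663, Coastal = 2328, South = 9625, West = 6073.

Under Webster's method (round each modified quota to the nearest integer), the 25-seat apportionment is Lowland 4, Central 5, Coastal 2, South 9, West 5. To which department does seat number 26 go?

Priority for the next seat is population ÷ (current seats + 0.5).
Priorities: Lowland 935.778, Central 1029.636, Coastal 931.200, South 1013.158, West 1104.182.
Highest priority: West.

West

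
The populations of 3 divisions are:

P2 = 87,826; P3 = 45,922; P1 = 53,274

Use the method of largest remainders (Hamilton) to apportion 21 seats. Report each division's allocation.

P2: 10, P3: 5, P1: 6

Total 187022; standard divisor 187022/21 ≈ 8905.81.
Standard quotas: P2 9.8617, P3 5.1564, P1 5.9819.
Lower quotas: P2 9, P3 5, P1 5 (sum 19, leaving 2 seats).
Remainders in descending order: P1 0.9819, P2 0.8617, P3 0.1564.
Largest remainders: P1, P2 receive the extra seats.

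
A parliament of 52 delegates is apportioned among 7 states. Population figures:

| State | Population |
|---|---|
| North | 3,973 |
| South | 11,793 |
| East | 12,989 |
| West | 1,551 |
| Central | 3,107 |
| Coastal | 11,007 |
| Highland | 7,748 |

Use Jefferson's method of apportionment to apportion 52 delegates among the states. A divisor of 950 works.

With modified divisor 950: modified quotas North 4.182, South 12.414, East 13.673, West 1.633, Central 3.271, Coastal 11.586, Highland 8.156.
Rounding down: North 4, South 12, East 13, West 1, Central 3, Coastal 11, Highland 8 (total 52).

North=4, South=12, East=13, West=1, Central=3, Coastal=11, Highland=8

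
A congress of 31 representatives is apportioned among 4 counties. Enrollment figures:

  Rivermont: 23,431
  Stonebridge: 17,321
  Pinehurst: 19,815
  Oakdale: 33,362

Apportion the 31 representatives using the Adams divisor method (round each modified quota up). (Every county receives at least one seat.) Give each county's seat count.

Rivermont 8, Stonebridge 6, Pinehurst 6, Oakdale 11

Standard divisor 93929/31 ≈ 3029.968; standard quotas: Rivermont 7.733, Stonebridge 5.717, Pinehurst 6.540, Oakdale 11.011.
Rounding up gives 8, 6, 7, 12 = 33 seats, so the divisor must be adjusted.
With modified divisor 3320: modified quotas Rivermont 7.058, Stonebridge 5.217, Pinehurst 5.968, Oakdale 10.049.
Rounding up: Rivermont 8, Stonebridge 6, Pinehurst 6, Oakdale 11 (total 31).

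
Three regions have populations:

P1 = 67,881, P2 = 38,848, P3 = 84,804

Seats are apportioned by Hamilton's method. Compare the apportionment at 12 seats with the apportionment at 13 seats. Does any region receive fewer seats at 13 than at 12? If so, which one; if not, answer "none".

none

At 12 seats: P1 4, P2 3, P3 5.
At 13 seats: P1 4, P2 3, P3 6.
No region's allocation decreased.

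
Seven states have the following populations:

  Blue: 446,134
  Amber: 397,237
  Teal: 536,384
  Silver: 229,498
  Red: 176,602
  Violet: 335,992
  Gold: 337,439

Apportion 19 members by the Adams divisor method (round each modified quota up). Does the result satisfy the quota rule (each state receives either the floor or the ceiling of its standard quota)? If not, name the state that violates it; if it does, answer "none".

Standard quotas: Blue 3.447, Amber 3.069, Teal 4.144, Silver 1.773, Red 1.364, Violet 2.596, Gold 2.607.
Adams allocation: Blue 3, Amber 3, Teal 4, Silver 2, Red 2, Violet 2, Gold 3.
Every allocation lies between the lower and upper quota.

none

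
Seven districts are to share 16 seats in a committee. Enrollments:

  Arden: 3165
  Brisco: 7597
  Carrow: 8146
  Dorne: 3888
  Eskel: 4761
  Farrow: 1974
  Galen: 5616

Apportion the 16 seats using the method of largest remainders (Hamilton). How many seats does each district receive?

Standard divisor: 35147 ÷ 16 ≈ 2196.688.
Standard quotas: Arden 1.4408, Brisco 3.4584, Carrow 3.7083, Dorne 1.7699, Eskel 2.1674, Farrow 0.8986, Galen 2.5566.
Lower quotas: Arden 1, Brisco 3, Carrow 3, Dorne 1, Eskel 2, Farrow 0, Galen 2 (sum 12, leaving 4 seats).
Remainders in descending order: Farrow 0.8986, Dorne 0.7699, Carrow 0.7083, Galen 0.5566, Brisco 0.4584, Arden 0.4408, Eskel 0.1674.
The surplus seats go to Farrow, Dorne, Carrow, Galen.

Arden 1, Brisco 3, Carrow 4, Dorne 2, Eskel 2, Farrow 1, Galen 3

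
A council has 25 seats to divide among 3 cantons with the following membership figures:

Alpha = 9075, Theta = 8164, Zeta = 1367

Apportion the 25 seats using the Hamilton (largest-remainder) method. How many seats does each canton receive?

Standard divisor: 18606 ÷ 25 ≈ 744.24.
Standard quotas: Alpha 12.1936, Theta 10.9696, Zeta 1.8368.
Lower quotas: Alpha 12, Theta 10, Zeta 1 (sum 23, leaving 2 seats).
Remainders in descending order: Theta 0.9696, Zeta 0.8368, Alpha 0.1936.
Largest remainders: Theta, Zeta receive the extra seats.

Alpha 12, Theta 11, Zeta 2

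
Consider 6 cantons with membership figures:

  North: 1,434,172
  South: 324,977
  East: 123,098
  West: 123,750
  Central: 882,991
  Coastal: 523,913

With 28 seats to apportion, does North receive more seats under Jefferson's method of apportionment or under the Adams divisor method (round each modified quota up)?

Jefferson

Jefferson: North 12, South 2, East 1, West 1, Central 8, Coastal 4.
Adams: North 11, South 3, East 1, West 1, Central 7, Coastal 5.
North gets 12 under Jefferson and 11 under Adams.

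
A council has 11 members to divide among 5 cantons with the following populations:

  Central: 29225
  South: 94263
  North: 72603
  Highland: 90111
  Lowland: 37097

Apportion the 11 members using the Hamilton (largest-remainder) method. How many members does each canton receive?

Standard divisor: 323299 ÷ 11 ≈ 29390.818.
Standard quotas: Central 0.9944, South 3.2072, North 2.4703, Highland 3.0660, Lowland 1.2622.
Lower quotas: Central 0, South 3, North 2, Highland 3, Lowland 1 (sum 9, leaving 2 seats).
Remainders in descending order: Central 0.9944, North 0.4703, Lowland 0.2622, South 0.2072, Highland 0.0660.
Largest remainders: Central, North receive the extra seats.

Central: 1, South: 3, North: 3, Highland: 3, Lowland: 1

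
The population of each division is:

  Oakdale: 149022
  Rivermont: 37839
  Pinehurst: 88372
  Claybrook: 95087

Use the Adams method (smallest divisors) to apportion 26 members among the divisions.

Oakdale 10; Rivermont 3; Pinehurst 6; Claybrook 7

Standard divisor 370320/26 ≈ 14243.077; standard quotas: Oakdale 10.463, Rivermont 2.657, Pinehurst 6.205, Claybrook 6.676.
Rounding up gives 11, 3, 7, 7 = 28 seats, so the divisor must be adjusted.
With modified divisor 15400: modified quotas Oakdale 9.677, Rivermont 2.457, Pinehurst 5.738, Claybrook 6.174.
Rounding up: Oakdale 10, Rivermont 3, Pinehurst 6, Claybrook 7 (total 26).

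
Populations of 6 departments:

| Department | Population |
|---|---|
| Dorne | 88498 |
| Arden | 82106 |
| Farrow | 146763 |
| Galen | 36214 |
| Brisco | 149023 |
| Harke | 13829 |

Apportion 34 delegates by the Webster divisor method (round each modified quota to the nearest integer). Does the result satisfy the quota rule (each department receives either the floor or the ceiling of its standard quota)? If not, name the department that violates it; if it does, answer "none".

Standard quotas: Dorne 5.826, Arden 5.406, Farrow 9.662, Galen 2.384, Brisco 9.811, Harke 0.910.
Webster allocation: Dorne 6, Arden 5, Farrow 10, Galen 2, Brisco 10, Harke 1.
Every allocation lies between the lower and upper quota.

none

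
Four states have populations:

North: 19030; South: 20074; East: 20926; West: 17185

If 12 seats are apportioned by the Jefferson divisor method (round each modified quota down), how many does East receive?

3

Standard divisor 77215/12 ≈ 6434.583; standard quotas: North 2.957, South 3.120, East 3.252, West 2.671.
Rounding down gives 2, 3, 3, 2 = 10 seats, so the divisor must be adjusted.
With modified divisor 5500: modified quotas North 3.460, South 3.650, East 3.805, West 3.125.
Rounding down: North 3, South 3, East 3, West 3 (total 12).
East receives 3.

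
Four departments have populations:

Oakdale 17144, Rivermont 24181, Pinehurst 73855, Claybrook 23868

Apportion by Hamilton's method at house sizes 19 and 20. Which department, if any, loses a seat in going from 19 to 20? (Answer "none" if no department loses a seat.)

Oakdale

At 19 seats: Oakdale 3, Rivermont 3, Pinehurst 10, Claybrook 3.
At 20 seats: Oakdale 2, Rivermont 4, Pinehurst 11, Claybrook 3.
Oakdale drops from 3 to 2.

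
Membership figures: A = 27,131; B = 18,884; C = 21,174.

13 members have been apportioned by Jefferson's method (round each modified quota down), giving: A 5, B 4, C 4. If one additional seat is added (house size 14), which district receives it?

Priority for the next seat is population ÷ (current seats + 1).
Priorities: A 4521.833, B 3776.800, C 4234.800.
Highest priority: A.

A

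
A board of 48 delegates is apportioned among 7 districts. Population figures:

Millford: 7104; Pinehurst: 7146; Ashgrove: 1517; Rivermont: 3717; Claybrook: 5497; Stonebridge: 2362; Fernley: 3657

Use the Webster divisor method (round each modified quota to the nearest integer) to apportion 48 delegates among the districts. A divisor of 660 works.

Millford: 11, Pinehurst: 11, Ashgrove: 2, Rivermont: 6, Claybrook: 8, Stonebridge: 4, Fernley: 6

With modified divisor 660: modified quotas Millford 10.764, Pinehurst 10.827, Ashgrove 2.298, Rivermont 5.632, Claybrook 8.329, Stonebridge 3.579, Fernley 5.541.
Rounding to the nearest integer: Millford 11, Pinehurst 11, Ashgrove 2, Rivermont 6, Claybrook 8, Stonebridge 4, Fernley 6 (total 48).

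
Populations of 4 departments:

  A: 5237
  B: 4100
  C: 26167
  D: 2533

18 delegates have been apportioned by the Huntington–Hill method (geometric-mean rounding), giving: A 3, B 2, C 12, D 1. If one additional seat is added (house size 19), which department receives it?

C

Priority for the next seat is population ÷ (√(s·(s+1))).
Priorities: A 1511.792, B 1673.818, C 2095.037, D 1791.101.
Highest priority: C.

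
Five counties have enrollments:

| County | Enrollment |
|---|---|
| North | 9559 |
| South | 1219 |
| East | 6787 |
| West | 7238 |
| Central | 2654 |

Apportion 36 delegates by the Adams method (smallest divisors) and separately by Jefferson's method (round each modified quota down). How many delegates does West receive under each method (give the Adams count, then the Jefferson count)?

Adams: North 12, South 2, East 9, West 9, Central 4.
Jefferson: North 13, South 1, East 9, West 10, Central 3.
West gets 9 under Adams and 10 under Jefferson.

9 and 10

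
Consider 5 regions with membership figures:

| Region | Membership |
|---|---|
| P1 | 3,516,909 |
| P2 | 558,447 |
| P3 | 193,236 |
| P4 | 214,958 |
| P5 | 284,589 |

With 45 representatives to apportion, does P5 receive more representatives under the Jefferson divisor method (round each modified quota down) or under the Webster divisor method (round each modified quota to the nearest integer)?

Webster

Jefferson: P1 35, P2 5, P3 1, P4 2, P5 2.
Webster: P1 33, P2 5, P3 2, P4 2, P5 3.
P5 gets 2 under Jefferson and 3 under Webster.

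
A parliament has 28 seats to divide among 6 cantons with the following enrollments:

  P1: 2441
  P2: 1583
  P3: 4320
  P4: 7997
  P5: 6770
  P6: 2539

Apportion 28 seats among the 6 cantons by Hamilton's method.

P1: 2, P2: 2, P3: 5, P4: 9, P5: 7, P6: 3

The standard divisor is 25650/28 ≈ 916.071.
Standard quotas: P1 2.6646, P2 1.7280, P3 4.7158, P4 8.7297, P5 7.3903, P6 2.7716.
Lower quotas: P1 2, P2 1, P3 4, P4 8, P5 7, P6 2 (sum 24, leaving 4 seats).
Remainders in descending order: P6 0.7716, P4 0.7297, P2 0.7280, P3 0.7158, P1 0.6646, P5 0.3903.
Largest remainders: P6, P4, P2, P3 receive the extra seats.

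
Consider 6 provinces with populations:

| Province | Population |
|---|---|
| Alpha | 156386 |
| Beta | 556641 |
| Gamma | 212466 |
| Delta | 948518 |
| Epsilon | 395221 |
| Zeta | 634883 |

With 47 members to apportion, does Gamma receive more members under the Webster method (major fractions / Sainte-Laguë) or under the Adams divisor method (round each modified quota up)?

Adams

Webster: Alpha 3, Beta 9, Gamma 3, Delta 16, Epsilon 6, Zeta 10.
Adams: Alpha 3, Beta 9, Gamma 4, Delta 15, Epsilon 6, Zeta 10.
Gamma gets 3 under Webster and 4 under Adams.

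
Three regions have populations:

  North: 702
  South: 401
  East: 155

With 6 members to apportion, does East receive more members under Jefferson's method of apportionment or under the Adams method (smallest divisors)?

Adams

Jefferson: North 4, South 2, East 0.
Adams: North 3, South 2, East 1.
East gets 0 under Jefferson and 1 under Adams.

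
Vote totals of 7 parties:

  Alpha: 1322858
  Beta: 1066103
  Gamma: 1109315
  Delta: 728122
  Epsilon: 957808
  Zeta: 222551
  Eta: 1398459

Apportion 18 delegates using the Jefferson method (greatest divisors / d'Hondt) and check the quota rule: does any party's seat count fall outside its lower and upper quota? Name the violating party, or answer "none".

Standard quotas: Alpha 3.499, Beta 2.820, Gamma 2.934, Delta 1.926, Epsilon 2.533, Zeta 0.589, Eta 3.699.
Jefferson allocation: Alpha 4, Beta 3, Gamma 3, Delta 2, Epsilon 2, Zeta 0, Eta 4.
Every allocation lies between the lower and upper quota.

none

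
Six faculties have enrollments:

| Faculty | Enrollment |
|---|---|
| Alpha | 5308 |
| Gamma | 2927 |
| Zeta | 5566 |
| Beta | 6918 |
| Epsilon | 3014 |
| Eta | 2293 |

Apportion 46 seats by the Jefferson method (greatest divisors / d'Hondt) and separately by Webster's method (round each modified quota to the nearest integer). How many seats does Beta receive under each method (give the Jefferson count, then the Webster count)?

13 and 12

Jefferson: Alpha 9, Gamma 5, Zeta 10, Beta 13, Epsilon 5, Eta 4.
Webster: Alpha 10, Gamma 5, Zeta 10, Beta 12, Epsilon 5, Eta 4.
Beta gets 13 under Jefferson and 12 under Webster.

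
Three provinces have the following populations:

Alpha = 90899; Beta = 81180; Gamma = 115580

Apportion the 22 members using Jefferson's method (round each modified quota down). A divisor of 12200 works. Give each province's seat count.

With modified divisor 12200: modified quotas Alpha 7.451, Beta 6.654, Gamma 9.474.
Rounding down: Alpha 7, Beta 6, Gamma 9 (total 22).

Alpha=7, Beta=6, Gamma=9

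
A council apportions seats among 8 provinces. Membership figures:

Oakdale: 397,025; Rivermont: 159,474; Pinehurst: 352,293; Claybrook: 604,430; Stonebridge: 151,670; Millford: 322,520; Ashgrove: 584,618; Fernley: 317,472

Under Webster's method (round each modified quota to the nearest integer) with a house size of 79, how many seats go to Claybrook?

16

Standard divisor 2889502/79 ≈ 36575.975; standard quotas: Oakdale 10.855, Rivermont 4.360, Pinehurst 9.632, Claybrook 16.525, Stonebridge 4.147, Millford 8.818, Ashgrove 15.984, Fernley 8.680.
Rounding to the nearest integer gives 11, 4, 10, 17, 4, 9, 16, 9 = 80 seats, so the divisor must be adjusted.
With modified divisor 36900: modified quotas Oakdale 10.759, Rivermont 4.322, Pinehurst 9.547, Claybrook 16.380, Stonebridge 4.110, Millford 8.740, Ashgrove 15.843, Fernley 8.604.
Rounding to the nearest integer: Oakdale 11, Rivermont 4, Pinehurst 10, Claybrook 16, Stonebridge 4, Millford 9, Ashgrove 16, Fernley 9 (total 79).
Claybrook receives 16.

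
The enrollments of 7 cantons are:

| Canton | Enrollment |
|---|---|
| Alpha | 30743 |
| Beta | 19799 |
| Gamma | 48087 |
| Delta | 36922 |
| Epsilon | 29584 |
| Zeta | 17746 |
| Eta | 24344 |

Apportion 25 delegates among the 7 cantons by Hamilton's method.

Total 207225; standard divisor 207225/25 = 8289.
Standard quotas: Alpha 3.7089, Beta 2.3886, Gamma 5.8013, Delta 4.4543, Epsilon 3.5691, Zeta 2.1409, Eta 2.9369.
Lower quotas: Alpha 3, Beta 2, Gamma 5, Delta 4, Epsilon 3, Zeta 2, Eta 2 (sum 21, leaving 4 seats).
Remainders in descending order: Eta 0.9369, Gamma 0.8013, Alpha 0.7089, Epsilon 0.5691, Delta 0.4543, Beta 0.3886, Zeta 0.1409.
The surplus seats go to Eta, Gamma, Alpha, Epsilon.

Alpha 4, Beta 2, Gamma 6, Delta 4, Epsilon 4, Zeta 2, Eta 3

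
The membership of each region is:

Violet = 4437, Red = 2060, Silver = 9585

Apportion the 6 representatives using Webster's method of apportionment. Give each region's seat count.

Standard divisor 16082/6 ≈ 2680.333; standard quotas: Violet 1.655, Red 0.769, Silver 3.576.
Rounding to the nearest integer gives 2, 1, 4 = 7 seats, so the divisor must be adjusted.
With modified divisor 2800: modified quotas Violet 1.585, Red 0.736, Silver 3.423.
Rounding to the nearest integer: Violet 2, Red 1, Silver 3 (total 6).

Violet 2, Red 1, Silver 3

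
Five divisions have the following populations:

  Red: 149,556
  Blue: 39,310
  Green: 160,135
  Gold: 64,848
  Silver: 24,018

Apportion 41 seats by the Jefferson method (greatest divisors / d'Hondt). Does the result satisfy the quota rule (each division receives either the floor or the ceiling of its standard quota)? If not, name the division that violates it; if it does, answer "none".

Standard quotas: Red 14.004, Blue 3.681, Green 14.994, Gold 6.072, Silver 2.249.
Jefferson allocation: Red 14, Blue 3, Green 16, Gold 6, Silver 2.
Green has quota 14.994 (lower 14, upper 15) but receives 16 — outside the quota interval.

Green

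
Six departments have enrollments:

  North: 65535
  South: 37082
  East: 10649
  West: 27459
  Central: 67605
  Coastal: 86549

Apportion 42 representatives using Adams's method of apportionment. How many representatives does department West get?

Standard divisor 294879/42 ≈ 7020.929; standard quotas: North 9.334, South 5.282, East 1.517, West 3.911, Central 9.629, Coastal 12.327.
Rounding up gives 10, 6, 2, 4, 10, 13 = 45 seats, so the divisor must be adjusted.
With modified divisor 7460: modified quotas North 8.785, South 4.971, East 1.427, West 3.681, Central 9.062, Coastal 11.602.
Rounding up: North 9, South 5, East 2, West 4, Central 10, Coastal 12 (total 42).
West receives 4.

4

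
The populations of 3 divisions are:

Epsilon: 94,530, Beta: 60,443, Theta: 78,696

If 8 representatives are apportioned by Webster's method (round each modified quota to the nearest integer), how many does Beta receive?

Standard divisor 233669/8 ≈ 29208.625; standard quotas: Epsilon 3.236, Beta 2.069, Theta 2.694.
Rounding to the nearest integer gives Epsilon 3, Beta 2, Theta 3 — total 8, matching the house size, so no adjustment is needed.
Beta receives 2.

2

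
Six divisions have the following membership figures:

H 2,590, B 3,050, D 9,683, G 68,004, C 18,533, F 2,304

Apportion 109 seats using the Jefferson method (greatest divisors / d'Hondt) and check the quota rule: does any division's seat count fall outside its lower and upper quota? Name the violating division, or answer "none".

G

Standard quotas: H 2.710, B 3.192, D 10.133, G 71.161, C 19.393, F 2.411.
Jefferson allocation: H 2, B 3, D 10, G 73, C 19, F 2.
G has quota 71.161 (lower 71, upper 72) but receives 73 — outside the quota interval.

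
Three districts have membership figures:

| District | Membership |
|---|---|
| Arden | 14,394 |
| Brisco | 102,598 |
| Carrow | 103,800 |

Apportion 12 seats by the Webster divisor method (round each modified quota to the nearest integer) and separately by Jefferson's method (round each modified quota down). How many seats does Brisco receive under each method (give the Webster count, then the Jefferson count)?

5 and 6

Webster: Arden 1, Brisco 5, Carrow 6.
Jefferson: Arden 0, Brisco 6, Carrow 6.
Brisco gets 5 under Webster and 6 under Jefferson.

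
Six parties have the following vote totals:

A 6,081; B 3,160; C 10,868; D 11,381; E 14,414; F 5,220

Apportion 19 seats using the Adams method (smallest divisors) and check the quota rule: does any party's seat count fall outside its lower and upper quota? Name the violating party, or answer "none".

none

Standard quotas: A 2.260, B 1.174, C 4.039, D 4.230, E 5.357, F 1.940.
Adams allocation: A 2, B 2, C 4, D 4, E 5, F 2.
Every allocation lies between the lower and upper quota.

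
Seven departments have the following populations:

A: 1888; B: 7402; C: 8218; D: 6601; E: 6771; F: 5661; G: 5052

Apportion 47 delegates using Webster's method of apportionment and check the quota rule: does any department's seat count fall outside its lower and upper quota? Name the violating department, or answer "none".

none

Standard quotas: A 2.133, B 8.364, C 9.286, D 7.459, E 7.651, F 6.397, G 5.709.
Webster allocation: A 2, B 8, C 9, D 8, E 8, F 6, G 6.
Every allocation lies between the lower and upper quota.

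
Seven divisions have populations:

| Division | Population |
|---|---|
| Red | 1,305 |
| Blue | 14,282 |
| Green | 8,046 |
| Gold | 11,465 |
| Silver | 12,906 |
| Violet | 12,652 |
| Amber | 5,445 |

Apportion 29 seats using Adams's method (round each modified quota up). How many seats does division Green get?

4

Standard divisor 66101/29 ≈ 2279.345; standard quotas: Red 0.573, Blue 6.266, Green 3.530, Gold 5.030, Silver 5.662, Violet 5.551, Amber 2.389.
Rounding up gives 1, 7, 4, 6, 6, 6, 3 = 33 seats, so the divisor must be adjusted.
With modified divisor 2600: modified quotas Red 0.502, Blue 5.493, Green 3.095, Gold 4.410, Silver 4.964, Violet 4.866, Amber 2.094.
Rounding up: Red 1, Blue 6, Green 4, Gold 5, Silver 5, Violet 5, Amber 3 (total 29).
Green receives 4.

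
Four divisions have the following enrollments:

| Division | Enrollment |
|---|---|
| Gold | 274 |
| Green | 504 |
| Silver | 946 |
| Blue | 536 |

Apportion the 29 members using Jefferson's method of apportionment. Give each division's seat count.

Standard divisor 2260/29 ≈ 77.931; standard quotas: Gold 3.516, Green 6.467, Silver 12.139, Blue 6.878.
Rounding down gives 3, 6, 12, 6 = 27 seats, so the divisor must be adjusted.
With modified divisor 72.4: modified quotas Gold 3.785, Green 6.961, Silver 13.066, Blue 7.403.
Rounding down: Gold 3, Green 6, Silver 13, Blue 7 (total 29).

Gold 3, Green 6, Silver 13, Blue 7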